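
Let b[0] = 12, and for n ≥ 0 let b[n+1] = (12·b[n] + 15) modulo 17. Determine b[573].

b[0] = 12, b[1] = 6, b[2] = 2, b[3] = 5, b[4] = 7, b[5] = 14, b[6] = 13, b[7] = 1, b[8] = 10, b[9] = 16, b[10] = 3, b[11] = 0, b[12] = 15, b[13] = 8, b[14] = 9, b[15] = 4, b[16] = 12.
Since b[16] = b[0] = 12, the sequence is periodic with period 16.
(573 - 0) mod 16 = 13, so b[573] = b[13] = 8.

8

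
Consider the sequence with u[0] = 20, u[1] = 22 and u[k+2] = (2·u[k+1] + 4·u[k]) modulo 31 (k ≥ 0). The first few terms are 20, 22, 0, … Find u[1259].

We have u[0] = 20, u[1] = 22, u[2] = 0, u[3] = 26, u[4] = 21, u[5] = 22, u[6] = 4, u[7] = 3, u[8] = 22, u[9] = 25, u[10] = 14, u[11] = 4, u[12] = 2, u[13] = 20, u[14] = 17, u[15] = 21, u[16] = 17, u[17] = 25, u[18] = 25, u[19] = 26, u[20] = 28, u[21] = 5, u[22] = 29, u[23] = 16, u[24] = 24, u[25] = 19, u[26] = 10, u[27] = 3, u[28] = 15, u[29] = 11, u[30] = 20, u[31] = 22.
Since (u[30], u[31]) = (u[0], u[1]) = (20, 22) (two consecutive terms determine the rest), the sequence is periodic with period 30.
(1259 - 0) mod 30 = 29, so u[1259] = u[29] = 11.

11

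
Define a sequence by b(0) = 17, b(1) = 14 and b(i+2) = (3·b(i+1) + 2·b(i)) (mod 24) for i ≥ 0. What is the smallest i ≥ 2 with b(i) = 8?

4

We have b(0) = 17, b(1) = 14, b(2) = 4, b(3) = 16, b(4) = 8, b(5) = 8, b(6) = 16, b(7) = 16, b(8) = 8.
Since (b(7), b(8)) = (b(3), b(4)) = (16, 8) (two consecutive terms determine the rest), the sequence is eventually periodic: after a pre-period of length 3 it cycles with period 4.
The value 8 first appears (with i ≥ 2) at b(4).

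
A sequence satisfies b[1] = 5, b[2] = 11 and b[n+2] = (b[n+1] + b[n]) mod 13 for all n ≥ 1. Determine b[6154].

12

Listing terms: b[1] = 5, b[2] = 11, b[3] = 3, b[4] = 1, b[5] = 4, b[6] = 5, b[7] = 9, b[8] = 1, b[9] = 10, b[10] = 11, b[11] = 8, b[12] = 6, b[13] = 1, b[14] = 7, b[15] = 8, b[16] = 2, b[17] = 10, b[18] = 12, b[19] = 9, b[20] = 8, b[21] = 4, b[22] = 12, b[23] = 3, b[24] = 2, b[25] = 5, b[26] = 7, b[27] = 12, b[28] = 6, b[29] = 5, b[30] = 11.
The sequence repeats with period 28.
So b[6154] = b[1 + ((6154-1) mod 28)] = b[22] = 12.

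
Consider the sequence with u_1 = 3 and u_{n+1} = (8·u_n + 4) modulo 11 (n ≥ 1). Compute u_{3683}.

8

We have u_1 = 3,  u_2 = 6,  u_3 = 8,  u_4 = 2,  u_5 = 9,  u_6 = 10,  u_7 = 7,  u_8 = 5,  u_9 = 0,  u_{10} = 4,  u_{11} = 3.
The sequence repeats with period 10.
So u_{3683} = u_{1 + ((3683-1) mod 10)} = u_3 = 8.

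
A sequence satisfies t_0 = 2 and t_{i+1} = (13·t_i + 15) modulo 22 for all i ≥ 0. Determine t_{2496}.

Listing terms: t_0 = 2,  t_1 = 19,  t_2 = 20,  t_3 = 11,  t_4 = 4,  t_5 = 1,  t_6 = 6,  t_7 = 5,  t_8 = 14,  t_9 = 21,  t_{10} = 2.
Since t_{10} = t_0 = 2, the sequence is periodic with period 10.
(2496 - 0) mod 10 = 6, so t_{2496} = t_6 = 6.

6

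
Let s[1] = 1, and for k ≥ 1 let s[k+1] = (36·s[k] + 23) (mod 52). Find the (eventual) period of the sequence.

6

Listing terms: s[1] = 1, s[2] = 7, s[3] = 15, s[4] = 43, s[5] = 11, s[6] = 3, s[7] = 27, s[8] = 7.
Since s[8] = s[2] = 7, the sequence is eventually periodic: after a pre-period of length 1 it cycles with period 6.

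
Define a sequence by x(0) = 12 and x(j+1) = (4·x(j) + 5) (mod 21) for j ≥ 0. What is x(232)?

Computing terms: x(0) = 12; x(1) = 11; x(2) = 7; x(3) = 12.
Since x(3) = x(0) = 12, the sequence is periodic with period 3.
So x(232) = x(0 + ((232-0) mod 3)) = x(1) = 11.

11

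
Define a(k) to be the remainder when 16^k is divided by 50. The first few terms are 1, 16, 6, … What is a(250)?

Listing terms: a(0) = 1, a(1) = 16, a(2) = 6, a(3) = 46, a(4) = 36, a(5) = 26, a(6) = 16.
Since a(6) = a(1) = 16, the sequence is eventually periodic: after a pre-period of length 1 it cycles with period 5.
For k ≥ 1, a(k) depends only on (k - 1) mod 5. (250 - 1) mod 5 = 4, so a(250) = a(5) = 26.

26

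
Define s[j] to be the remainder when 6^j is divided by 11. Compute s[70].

We have s[1] = 6, s[2] = 3, s[3] = 7, s[4] = 9, s[5] = 10, s[6] = 5, s[7] = 8, s[8] = 4, s[9] = 2, s[10] = 1, s[11] = 6.
The sequence repeats with period 10.
So s[70] = s[1 + ((70-1) mod 10)] = s[10] = 1.

1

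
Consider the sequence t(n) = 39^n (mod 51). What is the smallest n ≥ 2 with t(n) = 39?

17

t(1) = 39; t(2) = 42; t(3) = 6; t(4) = 30; t(5) = 48; t(6) = 36; t(7) = 27; t(8) = 33; t(9) = 12; t(10) = 9; t(11) = 45; t(12) = 21; t(13) = 3; t(14) = 15; t(15) = 24; t(16) = 18; t(17) = 39.
The sequence repeats with period 16.
The value 39 next appears (with n ≥ 2) at t(17).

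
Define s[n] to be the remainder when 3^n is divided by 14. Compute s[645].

13

We have s[0] = 1; s[1] = 3; s[2] = 9; s[3] = 13; s[4] = 11; s[5] = 5; s[6] = 1.
Since s[6] = s[0] = 1, the sequence is periodic with period 6.
So s[645] = s[0 + ((645-0) mod 6)] = s[3] = 13.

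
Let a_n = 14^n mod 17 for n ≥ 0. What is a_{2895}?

We have a_0 = 1; a_1 = 14; a_2 = 9; a_3 = 7; a_4 = 13; a_5 = 12; a_6 = 15; a_7 = 6; a_8 = 16; a_9 = 3; a_{10} = 8; a_{11} = 10; a_{12} = 4; a_{13} = 5; a_{14} = 2; a_{15} = 11; a_{16} = 1.
Since a_{16} = a_0 = 1, the sequence is periodic with period 16.
(2895 - 0) mod 16 = 15, so a_{2895} = a_{15} = 11.

11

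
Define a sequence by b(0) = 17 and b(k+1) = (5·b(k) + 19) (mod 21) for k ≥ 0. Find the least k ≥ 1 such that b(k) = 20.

Listing terms: b(0) = 17; b(1) = 20; b(2) = 14; b(3) = 5; b(4) = 2; b(5) = 8; b(6) = 17.
The sequence repeats with period 6.
The value 20 first appears (with k ≥ 1) at b(1).

1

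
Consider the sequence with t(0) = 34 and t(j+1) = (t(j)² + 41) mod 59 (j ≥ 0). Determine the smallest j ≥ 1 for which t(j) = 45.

t(0) = 34,  t(1) = 17,  t(2) = 35,  t(3) = 27,  t(4) = 3,  t(5) = 50,  t(6) = 4,  t(7) = 57,  t(8) = 45,  t(9) = 1,  t(10) = 42,  t(11) = 35.
Since t(11) = t(2) = 35, the sequence is eventually periodic: after a pre-period of length 2 it cycles with period 9.
The value 45 first appears (with j ≥ 1) at t(8).

8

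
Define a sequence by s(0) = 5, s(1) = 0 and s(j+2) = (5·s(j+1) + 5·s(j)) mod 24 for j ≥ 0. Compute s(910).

6

We have s(0) = 5, s(1) = 0, s(2) = 1, s(3) = 5, s(4) = 6, s(5) = 7, s(6) = 17, s(7) = 0, s(8) = 13, s(9) = 17, s(10) = 6, s(11) = 19, s(12) = 5, s(13) = 0.
The sequence repeats with period 12.
So s(910) = s(0 + ((910-0) mod 12)) = s(10) = 6.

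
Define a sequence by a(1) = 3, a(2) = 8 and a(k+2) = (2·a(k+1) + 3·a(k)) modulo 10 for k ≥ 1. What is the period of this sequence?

We have a(1) = 3,  a(2) = 8,  a(3) = 5,  a(4) = 4,  a(5) = 3,  a(6) = 8.
The sequence repeats with period 4.

4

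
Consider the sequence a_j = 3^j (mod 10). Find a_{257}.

Listing terms: a_0 = 1, a_1 = 3, a_2 = 9, a_3 = 7, a_4 = 1.
The sequence repeats with period 4.
So a_{257} = a_{0 + ((257-0) mod 4)} = a_1 = 3.

3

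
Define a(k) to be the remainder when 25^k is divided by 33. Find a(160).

1

Listing terms: a(1) = 25,  a(2) = 31,  a(3) = 16,  a(4) = 4,  a(5) = 1,  a(6) = 25.
The sequence repeats with period 5.
So a(160) = a(1 + ((160-1) mod 5)) = a(5) = 1.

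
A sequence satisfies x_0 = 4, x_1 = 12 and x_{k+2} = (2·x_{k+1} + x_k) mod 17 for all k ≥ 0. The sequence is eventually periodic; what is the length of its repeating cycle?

Listing terms: x_0 = 4,  x_1 = 12,  x_2 = 11,  x_3 = 0,  x_4 = 11,  x_5 = 5,  x_6 = 4,  x_7 = 13,  x_8 = 13,  x_9 = 5,  x_{10} = 6,  x_{11} = 0,  x_{12} = 6,  x_{13} = 12,  x_{14} = 13,  x_{15} = 4,  x_{16} = 4,  x_{17} = 12.
The sequence repeats with period 16.

16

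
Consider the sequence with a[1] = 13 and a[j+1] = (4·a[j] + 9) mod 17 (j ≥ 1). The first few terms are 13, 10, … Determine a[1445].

a[1] = 13; a[2] = 10; a[3] = 15; a[4] = 1; a[5] = 13.
The sequence repeats with period 4.
So a[1445] = a[1 + ((1445-1) mod 4)] = a[1] = 13.

13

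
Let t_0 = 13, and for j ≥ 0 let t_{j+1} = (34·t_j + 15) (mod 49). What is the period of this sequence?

Computing terms: t_0 = 13, t_1 = 16, t_2 = 20, t_3 = 9, t_4 = 27, t_5 = 2, t_6 = 34, t_7 = 44, t_8 = 41, t_9 = 37, t_{10} = 48, t_{11} = 30, t_{12} = 6, t_{13} = 23, t_{14} = 13.
The sequence repeats with period 14.

14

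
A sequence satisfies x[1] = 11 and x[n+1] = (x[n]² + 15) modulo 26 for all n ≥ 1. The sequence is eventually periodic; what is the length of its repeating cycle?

Computing terms: x[1] = 11,  x[2] = 6,  x[3] = 25,  x[4] = 16,  x[5] = 11.
The sequence repeats with period 4.

4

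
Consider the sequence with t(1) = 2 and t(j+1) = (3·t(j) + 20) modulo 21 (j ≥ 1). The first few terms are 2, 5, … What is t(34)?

Computing terms: t(1) = 2, t(2) = 5, t(3) = 14, t(4) = 20, t(5) = 17, t(6) = 8, t(7) = 2.
The sequence repeats with period 6.
So t(34) = t(1 + ((34-1) mod 6)) = t(4) = 20.

20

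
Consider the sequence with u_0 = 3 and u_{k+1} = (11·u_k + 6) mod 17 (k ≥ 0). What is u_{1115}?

Computing terms: u_0 = 3,  u_1 = 5,  u_2 = 10,  u_3 = 14,  u_4 = 7,  u_5 = 15,  u_6 = 1,  u_7 = 0,  u_8 = 6,  u_9 = 4,  u_{10} = 16,  u_{11} = 12,  u_{12} = 2,  u_{13} = 11,  u_{14} = 8,  u_{15} = 9,  u_{16} = 3.
Since u_{16} = u_0 = 3, the sequence is periodic with period 16.
(1115 - 0) mod 16 = 11, so u_{1115} = u_{11} = 12.

12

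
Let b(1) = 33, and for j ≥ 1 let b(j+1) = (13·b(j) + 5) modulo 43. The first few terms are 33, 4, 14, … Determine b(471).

Computing terms: b(1) = 33,  b(2) = 4,  b(3) = 14,  b(4) = 15,  b(5) = 28,  b(6) = 25,  b(7) = 29,  b(8) = 38,  b(9) = 26,  b(10) = 42,  b(11) = 35,  b(12) = 30,  b(13) = 8,  b(14) = 23,  b(15) = 3,  b(16) = 1,  b(17) = 18,  b(18) = 24,  b(19) = 16,  b(20) = 41,  b(21) = 22,  b(22) = 33.
The sequence repeats with period 21.
(471 - 1) mod 21 = 8, so b(471) = b(9) = 26.

26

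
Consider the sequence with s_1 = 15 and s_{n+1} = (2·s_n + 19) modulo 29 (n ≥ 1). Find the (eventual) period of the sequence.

28

Listing terms: s_1 = 15; s_2 = 20; s_3 = 1; s_4 = 21; s_5 = 3; s_6 = 25; s_7 = 11; s_8 = 12; s_9 = 14; s_{10} = 18; s_{11} = 26; s_{12} = 13; s_{13} = 16; s_{14} = 22; s_{15} = 5; s_{16} = 0; s_{17} = 19; s_{18} = 28; s_{19} = 17; s_{20} = 24; s_{21} = 9; s_{22} = 8; s_{23} = 6; s_{24} = 2; s_{25} = 23; s_{26} = 7; s_{27} = 4; s_{28} = 27; s_{29} = 15.
Since s_{29} = s_1 = 15, the sequence is periodic with period 28.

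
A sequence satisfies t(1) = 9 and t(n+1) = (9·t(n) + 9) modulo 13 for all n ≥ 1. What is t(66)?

Computing terms: t(1) = 9, t(2) = 12, t(3) = 0, t(4) = 9.
The sequence repeats with period 3.
So t(66) = t(1 + ((66-1) mod 3)) = t(3) = 0.

0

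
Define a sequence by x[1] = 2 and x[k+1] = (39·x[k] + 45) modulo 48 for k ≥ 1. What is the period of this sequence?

4

x[1] = 2, x[2] = 27, x[3] = 42, x[4] = 3, x[5] = 18, x[6] = 27.
Since x[6] = x[2] = 27, the sequence is eventually periodic: after a pre-period of length 1 it cycles with period 4.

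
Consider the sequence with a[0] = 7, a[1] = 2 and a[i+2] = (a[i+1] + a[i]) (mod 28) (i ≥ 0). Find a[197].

We have a[0] = 7, a[1] = 2, a[2] = 9, a[3] = 11, a[4] = 20, a[5] = 3, a[6] = 23, a[7] = 26, a[8] = 21, a[9] = 19, a[10] = 12, a[11] = 3, a[12] = 15, a[13] = 18, a[14] = 5, a[15] = 23, a[16] = 0, a[17] = 23, a[18] = 23, a[19] = 18, a[20] = 13, a[21] = 3, a[22] = 16, a[23] = 19, a[24] = 7, a[25] = 26, a[26] = 5, a[27] = 3, a[28] = 8, a[29] = 11, a[30] = 19, a[31] = 2, a[32] = 21, a[33] = 23, a[34] = 16, a[35] = 11, a[36] = 27, a[37] = 10, a[38] = 9, a[39] = 19, a[40] = 0, a[41] = 19, a[42] = 19, a[43] = 10, a[44] = 1, a[45] = 11, a[46] = 12, a[47] = 23, a[48] = 7, a[49] = 2.
Since (a[48], a[49]) = (a[0], a[1]) = (7, 2) (two consecutive terms determine the rest), the sequence is periodic with period 48.
So a[197] = a[0 + ((197-0) mod 48)] = a[5] = 3.

3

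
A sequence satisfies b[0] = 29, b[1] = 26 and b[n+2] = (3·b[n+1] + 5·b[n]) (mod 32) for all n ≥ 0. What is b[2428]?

24

Computing terms: b[0] = 29,  b[1] = 26,  b[2] = 31,  b[3] = 31,  b[4] = 24,  b[5] = 3,  b[6] = 1,  b[7] = 18,  b[8] = 27,  b[9] = 11,  b[10] = 8,  b[11] = 15,  b[12] = 21,  b[13] = 10,  b[14] = 7,  b[15] = 7,  b[16] = 24,  b[17] = 11,  b[18] = 25,  b[19] = 2,  b[20] = 3,  b[21] = 19,  b[22] = 8,  b[23] = 23,  b[24] = 13,  b[25] = 26,  b[26] = 15,  b[27] = 15,  b[28] = 24,  b[29] = 19,  b[30] = 17,  b[31] = 18,  b[32] = 11,  b[33] = 27,  b[34] = 8,  b[35] = 31,  b[36] = 5,  b[37] = 10,  b[38] = 23,  b[39] = 23,  b[40] = 24,  b[41] = 27,  b[42] = 9,  b[43] = 2,  b[44] = 19,  b[45] = 3,  b[46] = 8,  b[47] = 7,  b[48] = 29,  b[49] = 26.
The sequence repeats with period 48.
So b[2428] = b[0 + ((2428-0) mod 48)] = b[28] = 24.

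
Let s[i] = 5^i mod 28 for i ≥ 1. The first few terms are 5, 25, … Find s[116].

25

We have s[1] = 5, s[2] = 25, s[3] = 13, s[4] = 9, s[5] = 17, s[6] = 1, s[7] = 5.
Since s[7] = s[1] = 5, the sequence is periodic with period 6.
So s[116] = s[1 + ((116-1) mod 6)] = s[2] = 25.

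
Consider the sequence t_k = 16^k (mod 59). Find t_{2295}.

46

t_0 = 1, t_1 = 16, t_2 = 20, t_3 = 25, t_4 = 46, t_5 = 28, t_6 = 35, t_7 = 29, t_8 = 51, t_9 = 49, t_{10} = 17, t_{11} = 36, t_{12} = 45, t_{13} = 12, t_{14} = 15, t_{15} = 4, t_{16} = 5, t_{17} = 21, t_{18} = 41, t_{19} = 7, t_{20} = 53, t_{21} = 22, t_{22} = 57, t_{23} = 27, t_{24} = 19, t_{25} = 9, t_{26} = 26, t_{27} = 3, t_{28} = 48, t_{29} = 1.
The sequence repeats with period 29.
(2295 - 0) mod 29 = 4, so t_{2295} = t_4 = 46.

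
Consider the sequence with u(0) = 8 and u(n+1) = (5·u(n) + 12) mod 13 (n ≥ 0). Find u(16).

We have u(0) = 8,  u(1) = 0,  u(2) = 12,  u(3) = 7,  u(4) = 8.
Since u(4) = u(0) = 8, the sequence is periodic with period 4.
So u(16) = u(0 + ((16-0) mod 4)) = u(0) = 8.

8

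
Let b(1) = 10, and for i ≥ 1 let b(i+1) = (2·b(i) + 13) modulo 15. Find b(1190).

3

Computing terms: b(1) = 10, b(2) = 3, b(3) = 4, b(4) = 6, b(5) = 10.
Since b(5) = b(1) = 10, the sequence is periodic with period 4.
So b(1190) = b(1 + ((1190-1) mod 4)) = b(2) = 3.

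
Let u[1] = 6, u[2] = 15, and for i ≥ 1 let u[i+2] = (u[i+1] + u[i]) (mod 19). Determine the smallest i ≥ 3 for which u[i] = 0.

We have u[1] = 6,  u[2] = 15,  u[3] = 2,  u[4] = 17,  u[5] = 0,  u[6] = 17,  u[7] = 17,  u[8] = 15,  u[9] = 13,  u[10] = 9,  u[11] = 3,  u[12] = 12,  u[13] = 15,  u[14] = 8,  u[15] = 4,  u[16] = 12,  u[17] = 16,  u[18] = 9,  u[19] = 6,  u[20] = 15.
Since (u[19], u[20]) = (u[1], u[2]) = (6, 15) (two consecutive terms determine the rest), the sequence is periodic with period 18.
The value 0 first appears (with i ≥ 3) at u[5].

5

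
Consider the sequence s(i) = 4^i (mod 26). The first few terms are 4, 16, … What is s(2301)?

12

s(1) = 4, s(2) = 16, s(3) = 12, s(4) = 22, s(5) = 10, s(6) = 14, s(7) = 4.
The sequence repeats with period 6.
(2301 - 1) mod 6 = 2, so s(2301) = s(3) = 12.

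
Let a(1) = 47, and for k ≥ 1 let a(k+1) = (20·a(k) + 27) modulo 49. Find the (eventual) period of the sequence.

Computing terms: a(1) = 47; a(2) = 36; a(3) = 12; a(4) = 22; a(5) = 26; a(6) = 8; a(7) = 40; a(8) = 43; a(9) = 5; a(10) = 29; a(11) = 19; a(12) = 15; a(13) = 33; a(14) = 1; a(15) = 47.
Since a(15) = a(1) = 47, the sequence is periodic with period 14.

14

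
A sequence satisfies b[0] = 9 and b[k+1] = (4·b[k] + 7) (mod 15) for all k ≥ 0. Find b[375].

3

b[0] = 9,  b[1] = 13,  b[2] = 14,  b[3] = 3,  b[4] = 4,  b[5] = 8,  b[6] = 9.
The sequence repeats with period 6.
So b[375] = b[0 + ((375-0) mod 6)] = b[3] = 3.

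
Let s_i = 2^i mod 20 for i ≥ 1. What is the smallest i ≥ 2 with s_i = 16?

4

Listing terms: s_1 = 2; s_2 = 4; s_3 = 8; s_4 = 16; s_5 = 12; s_6 = 4.
Since s_6 = s_2 = 4, the sequence is eventually periodic: after a pre-period of length 1 it cycles with period 4.
The value 16 first appears (with i ≥ 2) at s_4.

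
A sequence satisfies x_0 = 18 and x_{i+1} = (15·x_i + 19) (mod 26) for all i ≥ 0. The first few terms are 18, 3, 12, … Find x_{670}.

0

x_0 = 18,  x_1 = 3,  x_2 = 12,  x_3 = 17,  x_4 = 14,  x_5 = 21,  x_6 = 22,  x_7 = 11,  x_8 = 2,  x_9 = 23,  x_{10} = 0,  x_{11} = 19,  x_{12} = 18.
The sequence repeats with period 12.
(670 - 0) mod 12 = 10, so x_{670} = x_{10} = 0.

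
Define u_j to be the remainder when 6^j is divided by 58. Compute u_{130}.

Listing terms: u_1 = 6; u_2 = 36; u_3 = 42; u_4 = 20; u_5 = 4; u_6 = 24; u_7 = 28; u_8 = 52; u_9 = 22; u_{10} = 16; u_{11} = 38; u_{12} = 54; u_{13} = 34; u_{14} = 30; u_{15} = 6.
The sequence repeats with period 14.
So u_{130} = u_{1 + ((130-1) mod 14)} = u_4 = 20.

20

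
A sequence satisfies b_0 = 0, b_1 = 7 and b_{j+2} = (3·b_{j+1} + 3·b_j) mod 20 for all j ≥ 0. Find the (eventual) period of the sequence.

12

Listing terms: b_0 = 0, b_1 = 7, b_2 = 1, b_3 = 4, b_4 = 15, b_5 = 17, b_6 = 16, b_7 = 19, b_8 = 5, b_9 = 12, b_{10} = 11, b_{11} = 9, b_{12} = 0, b_{13} = 7.
The sequence repeats with period 12.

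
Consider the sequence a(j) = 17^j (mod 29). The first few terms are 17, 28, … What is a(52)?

1

Computing terms: a(1) = 17,  a(2) = 28,  a(3) = 12,  a(4) = 1,  a(5) = 17.
Since a(5) = a(1) = 17, the sequence is periodic with period 4.
(52 - 1) mod 4 = 3, so a(52) = a(4) = 1.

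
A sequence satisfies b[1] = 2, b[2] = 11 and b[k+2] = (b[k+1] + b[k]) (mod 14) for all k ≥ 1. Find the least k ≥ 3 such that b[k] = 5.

Listing terms: b[1] = 2, b[2] = 11, b[3] = 13, b[4] = 10, b[5] = 9, b[6] = 5, b[7] = 0, b[8] = 5, b[9] = 5, b[10] = 10, b[11] = 1, b[12] = 11, b[13] = 12, b[14] = 9, b[15] = 7, b[16] = 2, b[17] = 9, b[18] = 11, b[19] = 6, b[20] = 3, b[21] = 9, b[22] = 12, b[23] = 7, b[24] = 5, b[25] = 12, b[26] = 3, b[27] = 1, b[28] = 4, b[29] = 5, b[30] = 9, b[31] = 0, b[32] = 9, b[33] = 9, b[34] = 4, b[35] = 13, b[36] = 3, b[37] = 2, b[38] = 5, b[39] = 7, b[40] = 12, b[41] = 5, b[42] = 3, b[43] = 8, b[44] = 11, b[45] = 5, b[46] = 2, b[47] = 7, b[48] = 9, b[49] = 2, b[50] = 11.
Since (b[49], b[50]) = (b[1], b[2]) = (2, 11) (two consecutive terms determine the rest), the sequence is periodic with period 48.
The value 5 first appears (with k ≥ 3) at b[6].

6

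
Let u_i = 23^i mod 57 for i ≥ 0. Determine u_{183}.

We have u_0 = 1,  u_1 = 23,  u_2 = 16,  u_3 = 26,  u_4 = 28,  u_5 = 17,  u_6 = 49,  u_7 = 44,  u_8 = 43,  u_9 = 20,  u_{10} = 4,  u_{11} = 35,  u_{12} = 7,  u_{13} = 47,  u_{14} = 55,  u_{15} = 11,  u_{16} = 25,  u_{17} = 5,  u_{18} = 1.
The sequence repeats with period 18.
(183 - 0) mod 18 = 3, so u_{183} = u_3 = 26.

26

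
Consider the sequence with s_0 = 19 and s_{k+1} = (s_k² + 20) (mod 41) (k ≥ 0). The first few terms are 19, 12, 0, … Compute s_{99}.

10

Listing terms: s_0 = 19,  s_1 = 12,  s_2 = 0,  s_3 = 20,  s_4 = 10,  s_5 = 38,  s_6 = 29,  s_7 = 0.
Since s_7 = s_2 = 0, the sequence is eventually periodic: after a pre-period of length 2 it cycles with period 5.
For k ≥ 2, s_k depends only on (k - 2) mod 5. (99 - 2) mod 5 = 2, so s_{99} = s_4 = 10.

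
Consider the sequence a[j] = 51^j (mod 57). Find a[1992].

a[1] = 51; a[2] = 36; a[3] = 12; a[4] = 42; a[5] = 33; a[6] = 30; a[7] = 48; a[8] = 54; a[9] = 18; a[10] = 6; a[11] = 21; a[12] = 45; a[13] = 15; a[14] = 24; a[15] = 27; a[16] = 9; a[17] = 3; a[18] = 39; a[19] = 51.
Since a[19] = a[1] = 51, the sequence is periodic with period 18.
So a[1992] = a[1 + ((1992-1) mod 18)] = a[12] = 45.

45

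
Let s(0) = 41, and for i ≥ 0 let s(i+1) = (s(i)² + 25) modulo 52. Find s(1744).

29

Computing terms: s(0) = 41; s(1) = 42; s(2) = 21; s(3) = 50; s(4) = 29; s(5) = 34; s(6) = 37; s(7) = 42.
Since s(7) = s(1) = 42, the sequence is eventually periodic: after a pre-period of length 1 it cycles with period 6.
For i ≥ 1, s(i) depends only on (i - 1) mod 6. (1744 - 1) mod 6 = 3, so s(1744) = s(4) = 29.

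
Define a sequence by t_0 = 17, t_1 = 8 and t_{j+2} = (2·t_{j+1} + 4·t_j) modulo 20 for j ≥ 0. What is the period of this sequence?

5

Computing terms: t_0 = 17,  t_1 = 8,  t_2 = 4,  t_3 = 0,  t_4 = 16,  t_5 = 12,  t_6 = 8,  t_7 = 4.
Since (t_6, t_7) = (t_1, t_2) = (8, 4) (two consecutive terms determine the rest), the sequence is eventually periodic: after a pre-period of length 1 it cycles with period 5.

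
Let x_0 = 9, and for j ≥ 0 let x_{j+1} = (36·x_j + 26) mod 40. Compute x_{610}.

34

Listing terms: x_0 = 9, x_1 = 30, x_2 = 26, x_3 = 2, x_4 = 18, x_5 = 34, x_6 = 10, x_7 = 26.
Since x_7 = x_2 = 26, the sequence is eventually periodic: after a pre-period of length 2 it cycles with period 5.
For j ≥ 2, x_j depends only on (j - 2) mod 5. (610 - 2) mod 5 = 3, so x_{610} = x_5 = 34.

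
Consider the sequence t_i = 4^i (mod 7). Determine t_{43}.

t_0 = 1; t_1 = 4; t_2 = 2; t_3 = 1.
The sequence repeats with period 3.
So t_{43} = t_{0 + ((43-0) mod 3)} = t_1 = 4.

4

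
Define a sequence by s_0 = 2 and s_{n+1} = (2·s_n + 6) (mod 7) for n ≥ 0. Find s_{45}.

2

Computing terms: s_0 = 2,  s_1 = 3,  s_2 = 5,  s_3 = 2.
Since s_3 = s_0 = 2, the sequence is periodic with period 3.
So s_{45} = s_{0 + ((45-0) mod 3)} = s_0 = 2.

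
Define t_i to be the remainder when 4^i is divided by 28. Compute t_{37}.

4

Computing terms: t_1 = 4,  t_2 = 16,  t_3 = 8,  t_4 = 4.
Since t_4 = t_1 = 4, the sequence is periodic with period 3.
(37 - 1) mod 3 = 0, so t_{37} = t_1 = 4.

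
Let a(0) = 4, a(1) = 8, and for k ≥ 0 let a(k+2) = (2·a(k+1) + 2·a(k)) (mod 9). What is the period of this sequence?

We have a(0) = 4,  a(1) = 8,  a(2) = 6,  a(3) = 1,  a(4) = 5,  a(5) = 3,  a(6) = 7,  a(7) = 2,  a(8) = 0,  a(9) = 4,  a(10) = 8.
The sequence repeats with period 9.

9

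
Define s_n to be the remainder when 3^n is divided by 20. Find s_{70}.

9

Computing terms: s_0 = 1,  s_1 = 3,  s_2 = 9,  s_3 = 7,  s_4 = 1.
Since s_4 = s_0 = 1, the sequence is periodic with period 4.
So s_{70} = s_{0 + ((70-0) mod 4)} = s_2 = 9.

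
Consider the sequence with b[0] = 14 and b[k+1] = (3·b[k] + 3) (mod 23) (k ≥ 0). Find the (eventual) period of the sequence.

We have b[0] = 14, b[1] = 22, b[2] = 0, b[3] = 3, b[4] = 12, b[5] = 16, b[6] = 5, b[7] = 18, b[8] = 11, b[9] = 13, b[10] = 19, b[11] = 14.
The sequence repeats with period 11.

11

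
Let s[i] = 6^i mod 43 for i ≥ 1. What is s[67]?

6

Listing terms: s[1] = 6; s[2] = 36; s[3] = 1; s[4] = 6.
The sequence repeats with period 3.
(67 - 1) mod 3 = 0, so s[67] = s[1] = 6.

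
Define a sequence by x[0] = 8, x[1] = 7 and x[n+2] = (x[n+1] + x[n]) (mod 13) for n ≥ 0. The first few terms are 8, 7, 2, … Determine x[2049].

7

Listing terms: x[0] = 8; x[1] = 7; x[2] = 2; x[3] = 9; x[4] = 11; x[5] = 7; x[6] = 5; x[7] = 12; x[8] = 4; x[9] = 3; x[10] = 7; x[11] = 10; x[12] = 4; x[13] = 1; x[14] = 5; x[15] = 6; x[16] = 11; x[17] = 4; x[18] = 2; x[19] = 6; x[20] = 8; x[21] = 1; x[22] = 9; x[23] = 10; x[24] = 6; x[25] = 3; x[26] = 9; x[27] = 12; x[28] = 8; x[29] = 7.
Since (x[28], x[29]) = (x[0], x[1]) = (8, 7) (two consecutive terms determine the rest), the sequence is periodic with period 28.
(2049 - 0) mod 28 = 5, so x[2049] = x[5] = 7.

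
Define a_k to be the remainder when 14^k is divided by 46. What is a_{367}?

40

Computing terms: a_0 = 1, a_1 = 14, a_2 = 12, a_3 = 30, a_4 = 6, a_5 = 38, a_6 = 26, a_7 = 42, a_8 = 36, a_9 = 44, a_{10} = 18, a_{11} = 22, a_{12} = 32, a_{13} = 34, a_{14} = 16, a_{15} = 40, a_{16} = 8, a_{17} = 20, a_{18} = 4, a_{19} = 10, a_{20} = 2, a_{21} = 28, a_{22} = 24, a_{23} = 14.
Since a_{23} = a_1 = 14, the sequence is eventually periodic: after a pre-period of length 1 it cycles with period 22.
For k ≥ 1, a_k depends only on (k - 1) mod 22. (367 - 1) mod 22 = 14, so a_{367} = a_{15} = 40.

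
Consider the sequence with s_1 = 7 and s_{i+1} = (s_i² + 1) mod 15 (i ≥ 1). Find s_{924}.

11

Listing terms: s_1 = 7,  s_2 = 5,  s_3 = 11,  s_4 = 2,  s_5 = 5.
Since s_5 = s_2 = 5, the sequence is eventually periodic: after a pre-period of length 1 it cycles with period 3.
For i ≥ 2, s_i depends only on (i - 2) mod 3. (924 - 2) mod 3 = 1, so s_{924} = s_3 = 11.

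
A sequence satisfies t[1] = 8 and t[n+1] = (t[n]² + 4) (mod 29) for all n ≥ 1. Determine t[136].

t[1] = 8, t[2] = 10, t[3] = 17, t[4] = 3, t[5] = 13, t[6] = 28, t[7] = 5, t[8] = 0, t[9] = 4, t[10] = 20, t[11] = 27, t[12] = 8.
The sequence repeats with period 11.
So t[136] = t[1 + ((136-1) mod 11)] = t[4] = 3.

3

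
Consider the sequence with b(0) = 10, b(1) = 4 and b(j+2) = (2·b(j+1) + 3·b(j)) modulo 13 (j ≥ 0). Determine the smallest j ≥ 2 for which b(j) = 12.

Computing terms: b(0) = 10,  b(1) = 4,  b(2) = 12,  b(3) = 10,  b(4) = 4.
The sequence repeats with period 3.
The value 12 first appears (with j ≥ 2) at b(2).

2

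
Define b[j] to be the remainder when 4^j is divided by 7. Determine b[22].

4

We have b[0] = 1, b[1] = 4, b[2] = 2, b[3] = 1.
The sequence repeats with period 3.
(22 - 0) mod 3 = 1, so b[22] = b[1] = 4.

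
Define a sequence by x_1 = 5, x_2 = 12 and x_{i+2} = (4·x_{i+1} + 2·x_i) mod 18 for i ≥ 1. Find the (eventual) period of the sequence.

6

x_1 = 5; x_2 = 12; x_3 = 4; x_4 = 4; x_5 = 6; x_6 = 14; x_7 = 14; x_8 = 12; x_9 = 4.
Since (x_8, x_9) = (x_2, x_3) = (12, 4) (two consecutive terms determine the rest), the sequence is eventually periodic: after a pre-period of length 1 it cycles with period 6.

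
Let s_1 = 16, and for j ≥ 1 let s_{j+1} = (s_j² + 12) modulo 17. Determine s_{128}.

s_1 = 16; s_2 = 13; s_3 = 11; s_4 = 14; s_5 = 4; s_6 = 11.
Since s_6 = s_3 = 11, the sequence is eventually periodic: after a pre-period of length 2 it cycles with period 3.
For j ≥ 3, s_j depends only on (j - 3) mod 3. (128 - 3) mod 3 = 2, so s_{128} = s_5 = 4.

4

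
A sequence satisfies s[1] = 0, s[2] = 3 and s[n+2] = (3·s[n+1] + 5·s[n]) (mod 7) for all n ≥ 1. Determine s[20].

s[1] = 0, s[2] = 3, s[3] = 2, s[4] = 0, s[5] = 3.
The sequence repeats with period 3.
So s[20] = s[1 + ((20-1) mod 3)] = s[2] = 3.

3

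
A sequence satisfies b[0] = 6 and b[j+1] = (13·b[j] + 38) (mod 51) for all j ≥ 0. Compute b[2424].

6

We have b[0] = 6,  b[1] = 14,  b[2] = 16,  b[3] = 42,  b[4] = 23,  b[5] = 31,  b[6] = 33,  b[7] = 8,  b[8] = 40,  b[9] = 48,  b[10] = 50,  b[11] = 25,  b[12] = 6.
Since b[12] = b[0] = 6, the sequence is periodic with period 12.
So b[2424] = b[0 + ((2424-0) mod 12)] = b[0] = 6.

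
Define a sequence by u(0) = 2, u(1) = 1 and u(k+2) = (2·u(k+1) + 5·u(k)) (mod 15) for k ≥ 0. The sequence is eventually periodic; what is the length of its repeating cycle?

We have u(0) = 2,  u(1) = 1,  u(2) = 12,  u(3) = 14,  u(4) = 13,  u(5) = 6,  u(6) = 2,  u(7) = 4,  u(8) = 3,  u(9) = 11,  u(10) = 7,  u(11) = 9,  u(12) = 8,  u(13) = 1,  u(14) = 12.
Since (u(13), u(14)) = (u(1), u(2)) = (1, 12) (two consecutive terms determine the rest), the sequence is eventually periodic: after a pre-period of length 1 it cycles with period 12.

12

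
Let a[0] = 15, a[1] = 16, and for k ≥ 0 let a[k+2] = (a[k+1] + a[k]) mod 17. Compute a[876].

1

a[0] = 15,  a[1] = 16,  a[2] = 14,  a[3] = 13,  a[4] = 10,  a[5] = 6,  a[6] = 16,  a[7] = 5,  a[8] = 4,  a[9] = 9,  a[10] = 13,  a[11] = 5,  a[12] = 1,  a[13] = 6,  a[14] = 7,  a[15] = 13,  a[16] = 3,  a[17] = 16,  a[18] = 2,  a[19] = 1,  a[20] = 3,  a[21] = 4,  a[22] = 7,  a[23] = 11,  a[24] = 1,  a[25] = 12,  a[26] = 13,  a[27] = 8,  a[28] = 4,  a[29] = 12,  a[30] = 16,  a[31] = 11,  a[32] = 10,  a[33] = 4,  a[34] = 14,  a[35] = 1,  a[36] = 15,  a[37] = 16.
The sequence repeats with period 36.
So a[876] = a[0 + ((876-0) mod 36)] = a[12] = 1.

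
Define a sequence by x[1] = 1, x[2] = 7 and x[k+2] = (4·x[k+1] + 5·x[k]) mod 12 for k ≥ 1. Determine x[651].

We have x[1] = 1; x[2] = 7; x[3] = 9; x[4] = 11; x[5] = 5; x[6] = 3; x[7] = 1; x[8] = 7.
Since (x[7], x[8]) = (x[1], x[2]) = (1, 7) (two consecutive terms determine the rest), the sequence is periodic with period 6.
So x[651] = x[1 + ((651-1) mod 6)] = x[3] = 9.

9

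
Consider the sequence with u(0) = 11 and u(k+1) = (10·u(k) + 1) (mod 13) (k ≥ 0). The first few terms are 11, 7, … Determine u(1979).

u(0) = 11; u(1) = 7; u(2) = 6; u(3) = 9; u(4) = 0; u(5) = 1; u(6) = 11.
The sequence repeats with period 6.
So u(1979) = u(0 + ((1979-0) mod 6)) = u(5) = 1.

1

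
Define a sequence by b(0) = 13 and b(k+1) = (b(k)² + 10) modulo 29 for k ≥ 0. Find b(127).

b(0) = 13; b(1) = 5; b(2) = 6; b(3) = 17; b(4) = 9; b(5) = 4; b(6) = 26; b(7) = 19; b(8) = 23; b(9) = 17.
Since b(9) = b(3) = 17, the sequence is eventually periodic: after a pre-period of length 3 it cycles with period 6.
For k ≥ 3, b(k) depends only on (k - 3) mod 6. (127 - 3) mod 6 = 4, so b(127) = b(7) = 19.

19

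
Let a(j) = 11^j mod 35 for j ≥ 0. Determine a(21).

1

a(0) = 1, a(1) = 11, a(2) = 16, a(3) = 1.
Since a(3) = a(0) = 1, the sequence is periodic with period 3.
So a(21) = a(0 + ((21-0) mod 3)) = a(0) = 1.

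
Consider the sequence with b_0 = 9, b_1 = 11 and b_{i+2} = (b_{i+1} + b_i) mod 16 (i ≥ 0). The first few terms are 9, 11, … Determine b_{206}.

4

Computing terms: b_0 = 9,  b_1 = 11,  b_2 = 4,  b_3 = 15,  b_4 = 3,  b_5 = 2,  b_6 = 5,  b_7 = 7,  b_8 = 12,  b_9 = 3,  b_{10} = 15,  b_{11} = 2,  b_{12} = 1,  b_{13} = 3,  b_{14} = 4,  b_{15} = 7,  b_{16} = 11,  b_{17} = 2,  b_{18} = 13,  b_{19} = 15,  b_{20} = 12,  b_{21} = 11,  b_{22} = 7,  b_{23} = 2,  b_{24} = 9,  b_{25} = 11.
Since (b_{24}, b_{25}) = (b_0, b_1) = (9, 11) (two consecutive terms determine the rest), the sequence is periodic with period 24.
(206 - 0) mod 24 = 14, so b_{206} = b_{14} = 4.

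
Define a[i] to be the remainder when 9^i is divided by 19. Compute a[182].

5

We have a[1] = 9; a[2] = 5; a[3] = 7; a[4] = 6; a[5] = 16; a[6] = 11; a[7] = 4; a[8] = 17; a[9] = 1; a[10] = 9.
The sequence repeats with period 9.
So a[182] = a[1 + ((182-1) mod 9)] = a[2] = 5.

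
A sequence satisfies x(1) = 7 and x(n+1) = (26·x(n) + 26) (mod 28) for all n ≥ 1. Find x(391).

Computing terms: x(1) = 7,  x(2) = 12,  x(3) = 2,  x(4) = 22,  x(5) = 10,  x(6) = 6,  x(7) = 14,  x(8) = 26,  x(9) = 2.
Since x(9) = x(3) = 2, the sequence is eventually periodic: after a pre-period of length 2 it cycles with period 6.
For n ≥ 3, x(n) depends only on (n - 3) mod 6. (391 - 3) mod 6 = 4, so x(391) = x(7) = 14.

14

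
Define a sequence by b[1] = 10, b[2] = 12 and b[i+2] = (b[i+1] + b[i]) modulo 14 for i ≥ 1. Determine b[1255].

We have b[1] = 10,  b[2] = 12,  b[3] = 8,  b[4] = 6,  b[5] = 0,  b[6] = 6,  b[7] = 6,  b[8] = 12,  b[9] = 4,  b[10] = 2,  b[11] = 6,  b[12] = 8,  b[13] = 0,  b[14] = 8,  b[15] = 8,  b[16] = 2,  b[17] = 10,  b[18] = 12.
The sequence repeats with period 16.
(1255 - 1) mod 16 = 6, so b[1255] = b[7] = 6.

6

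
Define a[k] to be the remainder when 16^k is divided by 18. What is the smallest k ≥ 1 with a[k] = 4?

Listing terms: a[0] = 1; a[1] = 16; a[2] = 4; a[3] = 10; a[4] = 16.
Since a[4] = a[1] = 16, the sequence is eventually periodic: after a pre-period of length 1 it cycles with period 3.
The value 4 first appears (with k ≥ 1) at a[2].

2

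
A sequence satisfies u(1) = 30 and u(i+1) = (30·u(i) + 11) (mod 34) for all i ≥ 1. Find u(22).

Listing terms: u(1) = 30,  u(2) = 27,  u(3) = 5,  u(4) = 25,  u(5) = 13,  u(6) = 27.
Since u(6) = u(2) = 27, the sequence is eventually periodic: after a pre-period of length 1 it cycles with period 4.
For i ≥ 2, u(i) depends only on (i - 2) mod 4. (22 - 2) mod 4 = 0, so u(22) = u(2) = 27.

27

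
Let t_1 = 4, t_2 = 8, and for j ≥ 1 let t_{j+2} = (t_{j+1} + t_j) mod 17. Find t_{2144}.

We have t_1 = 4,  t_2 = 8,  t_3 = 12,  t_4 = 3,  t_5 = 15,  t_6 = 1,  t_7 = 16,  t_8 = 0,  t_9 = 16,  t_{10} = 16,  t_{11} = 15,  t_{12} = 14,  t_{13} = 12,  t_{14} = 9,  t_{15} = 4,  t_{16} = 13,  t_{17} = 0,  t_{18} = 13,  t_{19} = 13,  t_{20} = 9,  t_{21} = 5,  t_{22} = 14,  t_{23} = 2,  t_{24} = 16,  t_{25} = 1,  t_{26} = 0,  t_{27} = 1,  t_{28} = 1,  t_{29} = 2,  t_{30} = 3,  t_{31} = 5,  t_{32} = 8,  t_{33} = 13,  t_{34} = 4,  t_{35} = 0,  t_{36} = 4,  t_{37} = 4,  t_{38} = 8.
Since (t_{37}, t_{38}) = (t_1, t_2) = (4, 8) (two consecutive terms determine the rest), the sequence is periodic with period 36.
(2144 - 1) mod 36 = 19, so t_{2144} = t_{20} = 9.

9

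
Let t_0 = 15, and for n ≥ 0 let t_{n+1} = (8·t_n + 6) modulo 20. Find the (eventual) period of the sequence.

4

t_0 = 15, t_1 = 6, t_2 = 14, t_3 = 18, t_4 = 10, t_5 = 6.
Since t_5 = t_1 = 6, the sequence is eventually periodic: after a pre-period of length 1 it cycles with period 4.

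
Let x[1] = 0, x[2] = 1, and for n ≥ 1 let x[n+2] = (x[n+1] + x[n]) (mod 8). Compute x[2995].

x[1] = 0, x[2] = 1, x[3] = 1, x[4] = 2, x[5] = 3, x[6] = 5, x[7] = 0, x[8] = 5, x[9] = 5, x[10] = 2, x[11] = 7, x[12] = 1, x[13] = 0, x[14] = 1.
Since (x[13], x[14]) = (x[1], x[2]) = (0, 1) (two consecutive terms determine the rest), the sequence is periodic with period 12.
(2995 - 1) mod 12 = 6, so x[2995] = x[7] = 0.

0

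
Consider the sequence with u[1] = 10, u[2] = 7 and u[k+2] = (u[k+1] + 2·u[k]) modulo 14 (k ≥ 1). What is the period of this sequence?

We have u[1] = 10; u[2] = 7; u[3] = 13; u[4] = 13; u[5] = 11; u[6] = 9; u[7] = 3; u[8] = 7; u[9] = 13.
Since (u[8], u[9]) = (u[2], u[3]) = (7, 13) (two consecutive terms determine the rest), the sequence is eventually periodic: after a pre-period of length 1 it cycles with period 6.

6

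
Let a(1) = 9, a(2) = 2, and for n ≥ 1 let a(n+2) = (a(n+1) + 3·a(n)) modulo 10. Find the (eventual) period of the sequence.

Computing terms: a(1) = 9; a(2) = 2; a(3) = 9; a(4) = 5; a(5) = 2; a(6) = 7; a(7) = 3; a(8) = 4; a(9) = 3; a(10) = 5; a(11) = 4; a(12) = 9; a(13) = 1; a(14) = 8; a(15) = 1; a(16) = 5; a(17) = 8; a(18) = 3; a(19) = 7; a(20) = 6; a(21) = 7; a(22) = 5; a(23) = 6; a(24) = 1; a(25) = 9; a(26) = 2.
The sequence repeats with period 24.

24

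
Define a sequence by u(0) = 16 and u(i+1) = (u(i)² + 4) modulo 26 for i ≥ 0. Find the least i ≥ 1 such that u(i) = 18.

We have u(0) = 16,  u(1) = 0,  u(2) = 4,  u(3) = 20,  u(4) = 14,  u(5) = 18,  u(6) = 16.
The sequence repeats with period 6.
The value 18 first appears (with i ≥ 1) at u(5).

5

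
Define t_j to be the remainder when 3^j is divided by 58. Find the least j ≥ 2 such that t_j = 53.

24

Computing terms: t_1 = 3,  t_2 = 9,  t_3 = 27,  t_4 = 23,  t_5 = 11,  t_6 = 33,  t_7 = 41,  t_8 = 7,  t_9 = 21,  t_{10} = 5,  t_{11} = 15,  t_{12} = 45,  t_{13} = 19,  t_{14} = 57,  t_{15} = 55,  t_{16} = 49,  t_{17} = 31,  t_{18} = 35,  t_{19} = 47,  t_{20} = 25,  t_{21} = 17,  t_{22} = 51,  t_{23} = 37,  t_{24} = 53,  t_{25} = 43,  t_{26} = 13,  t_{27} = 39,  t_{28} = 1,  t_{29} = 3.
The sequence repeats with period 28.
The value 53 first appears (with j ≥ 2) at t_{24}.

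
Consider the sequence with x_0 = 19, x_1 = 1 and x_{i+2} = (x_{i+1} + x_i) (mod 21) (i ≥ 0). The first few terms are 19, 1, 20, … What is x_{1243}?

Listing terms: x_0 = 19, x_1 = 1, x_2 = 20, x_3 = 0, x_4 = 20, x_5 = 20, x_6 = 19, x_7 = 18, x_8 = 16, x_9 = 13, x_{10} = 8, x_{11} = 0, x_{12} = 8, x_{13} = 8, x_{14} = 16, x_{15} = 3, x_{16} = 19, x_{17} = 1.
Since (x_{16}, x_{17}) = (x_0, x_1) = (19, 1) (two consecutive terms determine the rest), the sequence is periodic with period 16.
(1243 - 0) mod 16 = 11, so x_{1243} = x_{11} = 0.

0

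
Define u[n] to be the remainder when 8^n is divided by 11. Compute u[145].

Computing terms: u[0] = 1,  u[1] = 8,  u[2] = 9,  u[3] = 6,  u[4] = 4,  u[5] = 10,  u[6] = 3,  u[7] = 2,  u[8] = 5,  u[9] = 7,  u[10] = 1.
The sequence repeats with period 10.
So u[145] = u[0 + ((145-0) mod 10)] = u[5] = 10.

10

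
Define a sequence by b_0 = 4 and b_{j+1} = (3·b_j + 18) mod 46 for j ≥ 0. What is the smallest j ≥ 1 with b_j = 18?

b_0 = 4, b_1 = 30, b_2 = 16, b_3 = 20, b_4 = 32, b_5 = 22, b_6 = 38, b_7 = 40, b_8 = 0, b_9 = 18, b_{10} = 26, b_{11} = 4.
The sequence repeats with period 11.
The value 18 first appears (with j ≥ 1) at b_9.

9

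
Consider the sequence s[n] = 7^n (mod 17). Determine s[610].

15

s[1] = 7, s[2] = 15, s[3] = 3, s[4] = 4, s[5] = 11, s[6] = 9, s[7] = 12, s[8] = 16, s[9] = 10, s[10] = 2, s[11] = 14, s[12] = 13, s[13] = 6, s[14] = 8, s[15] = 5, s[16] = 1, s[17] = 7.
The sequence repeats with period 16.
So s[610] = s[1 + ((610-1) mod 16)] = s[2] = 15.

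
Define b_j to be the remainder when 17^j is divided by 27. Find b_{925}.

Computing terms: b_0 = 1,  b_1 = 17,  b_2 = 19,  b_3 = 26,  b_4 = 10,  b_5 = 8,  b_6 = 1.
Since b_6 = b_0 = 1, the sequence is periodic with period 6.
So b_{925} = b_{0 + ((925-0) mod 6)} = b_1 = 17.

17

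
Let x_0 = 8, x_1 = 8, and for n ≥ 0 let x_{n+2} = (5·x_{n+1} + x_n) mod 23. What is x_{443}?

18

x_0 = 8; x_1 = 8; x_2 = 2; x_3 = 18; x_4 = 0; x_5 = 18; x_6 = 21; x_7 = 8; x_8 = 15; x_9 = 14; x_{10} = 16; x_{11} = 2; x_{12} = 3; x_{13} = 17; x_{14} = 19; x_{15} = 20; x_{16} = 4; x_{17} = 17; x_{18} = 20; x_{19} = 2; x_{20} = 7; x_{21} = 14; x_{22} = 8; x_{23} = 8.
Since (x_{22}, x_{23}) = (x_0, x_1) = (8, 8) (two consecutive terms determine the rest), the sequence is periodic with period 22.
So x_{443} = x_{0 + ((443-0) mod 22)} = x_3 = 18.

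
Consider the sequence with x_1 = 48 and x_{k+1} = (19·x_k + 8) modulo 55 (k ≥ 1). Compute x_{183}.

53

Listing terms: x_1 = 48,  x_2 = 40,  x_3 = 53,  x_4 = 25,  x_5 = 43,  x_6 = 0,  x_7 = 8,  x_8 = 50,  x_9 = 23,  x_{10} = 5,  x_{11} = 48.
Since x_{11} = x_1 = 48, the sequence is periodic with period 10.
So x_{183} = x_{1 + ((183-1) mod 10)} = x_3 = 53.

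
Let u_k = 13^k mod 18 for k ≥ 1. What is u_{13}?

13

Listing terms: u_1 = 13,  u_2 = 7,  u_3 = 1,  u_4 = 13.
Since u_4 = u_1 = 13, the sequence is periodic with period 3.
(13 - 1) mod 3 = 0, so u_{13} = u_1 = 13.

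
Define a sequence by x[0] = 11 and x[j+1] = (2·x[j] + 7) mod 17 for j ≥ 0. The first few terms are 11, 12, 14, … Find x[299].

We have x[0] = 11; x[1] = 12; x[2] = 14; x[3] = 1; x[4] = 9; x[5] = 8; x[6] = 6; x[7] = 2; x[8] = 11.
The sequence repeats with period 8.
So x[299] = x[0 + ((299-0) mod 8)] = x[3] = 1.

1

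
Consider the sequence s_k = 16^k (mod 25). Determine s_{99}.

11

Computing terms: s_1 = 16, s_2 = 6, s_3 = 21, s_4 = 11, s_5 = 1, s_6 = 16.
The sequence repeats with period 5.
So s_{99} = s_{1 + ((99-1) mod 5)} = s_4 = 11.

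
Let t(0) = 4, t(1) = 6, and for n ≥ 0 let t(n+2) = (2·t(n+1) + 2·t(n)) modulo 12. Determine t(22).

0

Listing terms: t(0) = 4,  t(1) = 6,  t(2) = 8,  t(3) = 4,  t(4) = 0,  t(5) = 8,  t(6) = 4.
Since (t(5), t(6)) = (t(2), t(3)) = (8, 4) (two consecutive terms determine the rest), the sequence is eventually periodic: after a pre-period of length 2 it cycles with period 3.
For n ≥ 2, t(n) depends only on (n - 2) mod 3. (22 - 2) mod 3 = 2, so t(22) = t(4) = 0.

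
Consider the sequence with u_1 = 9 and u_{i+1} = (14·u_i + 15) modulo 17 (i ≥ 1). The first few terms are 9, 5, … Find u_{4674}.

We have u_1 = 9; u_2 = 5; u_3 = 0; u_4 = 15; u_5 = 4; u_6 = 3; u_7 = 6; u_8 = 14; u_9 = 7; u_{10} = 11; u_{11} = 16; u_{12} = 1; u_{13} = 12; u_{14} = 13; u_{15} = 10; u_{16} = 2; u_{17} = 9.
Since u_{17} = u_1 = 9, the sequence is periodic with period 16.
(4674 - 1) mod 16 = 1, so u_{4674} = u_2 = 5.

5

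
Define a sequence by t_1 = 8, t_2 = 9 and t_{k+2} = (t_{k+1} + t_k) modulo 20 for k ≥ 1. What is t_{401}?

We have t_1 = 8; t_2 = 9; t_3 = 17; t_4 = 6; t_5 = 3; t_6 = 9; t_7 = 12; t_8 = 1; t_9 = 13; t_{10} = 14; t_{11} = 7; t_{12} = 1; t_{13} = 8; t_{14} = 9.
Since (t_{13}, t_{14}) = (t_1, t_2) = (8, 9) (two consecutive terms determine the rest), the sequence is periodic with period 12.
So t_{401} = t_{1 + ((401-1) mod 12)} = t_5 = 3.

3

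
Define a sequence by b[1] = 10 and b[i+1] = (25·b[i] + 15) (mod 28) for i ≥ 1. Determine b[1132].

3

b[1] = 10,  b[2] = 13,  b[3] = 4,  b[4] = 3,  b[5] = 6,  b[6] = 25,  b[7] = 24,  b[8] = 27,  b[9] = 18,  b[10] = 17,  b[11] = 20,  b[12] = 11,  b[13] = 10.
The sequence repeats with period 12.
(1132 - 1) mod 12 = 3, so b[1132] = b[4] = 3.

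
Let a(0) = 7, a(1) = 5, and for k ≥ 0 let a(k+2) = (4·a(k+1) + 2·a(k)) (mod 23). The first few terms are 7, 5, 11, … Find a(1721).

2

Computing terms: a(0) = 7; a(1) = 5; a(2) = 11; a(3) = 8; a(4) = 8; a(5) = 2; a(6) = 1; a(7) = 8; a(8) = 11; a(9) = 14; a(10) = 9; a(11) = 18; a(12) = 21; a(13) = 5; a(14) = 16; a(15) = 5; a(16) = 6; a(17) = 11; a(18) = 10; a(19) = 16; a(20) = 15; a(21) = 0; a(22) = 7; a(23) = 5.
Since (a(22), a(23)) = (a(0), a(1)) = (7, 5) (two consecutive terms determine the rest), the sequence is periodic with period 22.
So a(1721) = a(0 + ((1721-0) mod 22)) = a(5) = 2.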